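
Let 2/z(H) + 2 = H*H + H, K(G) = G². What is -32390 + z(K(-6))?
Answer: -21539349/665 ≈ -32390.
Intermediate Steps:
z(H) = 2/(-2 + H + H²) (z(H) = 2/(-2 + (H*H + H)) = 2/(-2 + (H² + H)) = 2/(-2 + (H + H²)) = 2/(-2 + H + H²))
-32390 + z(K(-6)) = -32390 + 2/(-2 + (-6)² + ((-6)²)²) = -32390 + 2/(-2 + 36 + 36²) = -32390 + 2/(-2 + 36 + 1296) = -32390 + 2/1330 = -32390 + 2*(1/1330) = -32390 + 1/665 = -21539349/665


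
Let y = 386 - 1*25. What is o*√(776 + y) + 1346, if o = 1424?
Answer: 1346 + 1424*√1137 ≈ 49363.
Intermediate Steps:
y = 361 (y = 386 - 25 = 361)
o*√(776 + y) + 1346 = 1424*√(776 + 361) + 1346 = 1424*√1137 + 1346 = 1346 + 1424*√1137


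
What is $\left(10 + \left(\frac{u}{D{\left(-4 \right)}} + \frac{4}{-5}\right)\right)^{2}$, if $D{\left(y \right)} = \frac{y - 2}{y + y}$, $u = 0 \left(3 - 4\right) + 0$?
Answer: $\frac{2116}{25} \approx 84.64$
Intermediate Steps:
$u = 0$ ($u = 0 \left(3 - 4\right) + 0 = 0 \left(-1\right) + 0 = 0 + 0 = 0$)
$D{\left(y \right)} = \frac{-2 + y}{2 y}$
$\left(10 + \left(\frac{u}{D{\left(-4 \right)}} + \frac{4}{-5}\right)\right)^{2} = \left(10 + \left(\frac{0}{\frac{1}{2} \frac{1}{-4} \left(-2 - 4\right)} + \frac{4}{-5}\right)\right)^{2} = \left(10 + \left(\frac{0}{\frac{1}{2} \left(- \frac{1}{4}\right) \left(-6\right)} + 4 \left(- \frac{1}{5}\right)\right)\right)^{2} = \left(10 - \left(\frac{4}{5} + \frac{0}{\frac{3}{4}}\right)\right)^{2} = \left(10 + \left(0 \cdot \frac{4}{3} - \frac{4}{5}\right)\right)^{2} = \left(10 + \left(0 - \frac{4}{5}\right)\right)^{2} = \left(10 - \frac{4}{5}\right)^{2} = \left(\frac{46}{5}\right)^{2} = \frac{2116}{25}$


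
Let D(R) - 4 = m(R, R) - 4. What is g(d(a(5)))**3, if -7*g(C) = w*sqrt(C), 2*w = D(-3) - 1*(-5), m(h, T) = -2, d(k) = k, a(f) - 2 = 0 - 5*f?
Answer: 621*I*sqrt(23)/2744 ≈ 1.0854*I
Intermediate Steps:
a(f) = 2 - 5*f (a(f) = 2 + (0 - 5*f) = 2 - 5*f)
D(R) = -2 (D(R) = 4 + (-2 - 4) = 4 - 6 = -2)
w = 3/2 (w = (-2 - 1*(-5))/2 = (-2 + 5)/2 = (1/2)*3 = 3/2 ≈ 1.5000)
g(C) = -3*sqrt(C)/14
g(d(a(5)))**3 = (-3*sqrt(2 - 5*5)/14)**3 = (-3*sqrt(2 - 25)/14)**3 = (-3*I*sqrt(23)/14)**3 = 621*I*sqrt(23)/2744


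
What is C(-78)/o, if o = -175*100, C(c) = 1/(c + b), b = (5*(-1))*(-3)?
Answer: 1/1102500 ≈ 9.0703e-7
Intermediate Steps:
b = 15 (b = -5*(-3) = 15)
C(c) = 1/(15 + c) (C(c) = 1/(c + 15) = 1/(15 + c))
o = -17500
C(-78)/o = 1/((15 - 78)*(-17500)) = -1/17500/(-63) = -1/63*(-1/17500) = 1/1102500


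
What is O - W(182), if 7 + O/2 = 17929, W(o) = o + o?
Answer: 35480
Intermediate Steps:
W(o) = 2*o
O = 35844 (O = -14 + 2*17929 = -14 + 35858 = 35844)
O - W(182) = 35844 - 2*182 = 35844 - 1*364 = 35844 - 364 = 35480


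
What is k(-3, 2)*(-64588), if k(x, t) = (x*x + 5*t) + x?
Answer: -1033408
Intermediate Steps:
k(x, t) = x + x**2 + 5*t (k(x, t) = (x**2 + 5*t) + x = x + x**2 + 5*t)
k(-3, 2)*(-64588) = (-3 + (-3)**2 + 5*2)*(-64588) = (-3 + 9 + 10)*(-64588) = 16*(-64588) = -1033408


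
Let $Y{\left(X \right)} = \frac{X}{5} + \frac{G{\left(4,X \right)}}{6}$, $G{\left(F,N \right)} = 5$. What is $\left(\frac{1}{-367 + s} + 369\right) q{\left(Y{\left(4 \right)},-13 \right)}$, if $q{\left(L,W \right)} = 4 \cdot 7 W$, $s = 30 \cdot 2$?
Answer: $- \frac{41234648}{307} \approx -1.3431 \cdot 10^{5}$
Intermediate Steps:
$Y{\left(X \right)} = \frac{5}{6} + \frac{X}{5}$ ($Y{\left(X \right)} = \frac{X}{5} + \frac{5}{6} = \frac{5}{6} + \frac{X}{5}$)
$s = 60$
$q{\left(L,W \right)} = 28 W$
$\left(\frac{1}{-367 + s} + 369\right) q{\left(Y{\left(4 \right)},-13 \right)} = \left(\frac{1}{-367 + 60} + 369\right) 28 \left(-13\right) = \left(\frac{1}{-307} + 369\right) \left(-364\right) = \left(- \frac{1}{307} + 369\right) \left(-364\right) = \frac{113282}{307} \left(-364\right) = - \frac{41234648}{307}$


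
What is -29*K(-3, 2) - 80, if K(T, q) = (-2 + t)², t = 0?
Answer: -196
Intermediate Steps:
K(T, q) = 4 (K(T, q) = (-2 + 0)² = (-2)² = 4)
-29*K(-3, 2) - 80 = -29*4 - 80 = -116 - 80 = -196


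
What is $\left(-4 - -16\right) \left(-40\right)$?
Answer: $-480$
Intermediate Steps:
$\left(-4 - -16\right) \left(-40\right) = \left(-4 + 16\right) \left(-40\right) = 12 \left(-40\right) = -480$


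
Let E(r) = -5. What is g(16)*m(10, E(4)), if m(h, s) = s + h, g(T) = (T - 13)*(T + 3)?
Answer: 285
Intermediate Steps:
g(T) = (-13 + T)*(3 + T)
m(h, s) = h + s
g(16)*m(10, E(4)) = (-39 + 16**2 - 10*16)*(10 - 5) = (-39 + 256 - 160)*5 = 57*5 = 285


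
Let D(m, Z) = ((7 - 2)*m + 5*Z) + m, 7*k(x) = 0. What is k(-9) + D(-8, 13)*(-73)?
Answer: -1241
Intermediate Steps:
k(x) = 0 (k(x) = (⅐)*0 = 0)
D(m, Z) = 5*Z + 6*m (D(m, Z) = (5*m + 5*Z) + m = (5*Z + 5*m) + m = 5*Z + 6*m)
k(-9) + D(-8, 13)*(-73) = 0 + (5*13 + 6*(-8))*(-73) = 0 + (65 - 48)*(-73) = 0 + 17*(-73) = 0 - 1241 = -1241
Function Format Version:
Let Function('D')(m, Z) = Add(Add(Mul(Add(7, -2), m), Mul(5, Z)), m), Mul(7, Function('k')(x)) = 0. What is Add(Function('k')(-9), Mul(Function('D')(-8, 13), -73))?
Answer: -1241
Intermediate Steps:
Function('k')(x) = 0 (Function('k')(x) = Mul(Rational(1, 7), 0) = 0)
Function('D')(m, Z) = Add(Mul(5, Z), Mul(6, m)) (Function('D')(m, Z) = Add(Add(Mul(5, m), Mul(5, Z)), m) = Add(Add(Mul(5, Z), Mul(5, m)), m) = Add(Mul(5, Z), Mul(6, m)))
Add(Function('k')(-9), Mul(Function('D')(-8, 13), -73)) = Add(0, Mul(Add(Mul(5, 13), Mul(6, -8)), -73)) = Add(0, Mul(Add(65, -48), -73)) = Add(0, Mul(17, -73)) = Add(0, -1241) = -1241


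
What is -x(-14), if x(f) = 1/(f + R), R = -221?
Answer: 1/235 ≈ 0.0042553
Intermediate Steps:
x(f) = 1/(-221 + f) (x(f) = 1/(f - 221) = 1/(-221 + f))
-x(-14) = -1/(-221 - 14) = -1/(-235) = -1*(-1/235) = 1/235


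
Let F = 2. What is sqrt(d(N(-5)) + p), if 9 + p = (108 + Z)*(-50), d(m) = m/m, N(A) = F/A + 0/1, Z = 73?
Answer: I*sqrt(9058) ≈ 95.174*I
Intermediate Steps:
N(A) = 2/A (N(A) = 2/A + 0/1 = 2/A + 0*1 = 2/A + 0 = 2/A)
d(m) = 1
p = -9059 (p = -9 + (108 + 73)*(-50) = -9 + 181*(-50) = -9 - 9050 = -9059)
sqrt(d(N(-5)) + p) = sqrt(1 - 9059) = sqrt(-9058) = I*sqrt(9058)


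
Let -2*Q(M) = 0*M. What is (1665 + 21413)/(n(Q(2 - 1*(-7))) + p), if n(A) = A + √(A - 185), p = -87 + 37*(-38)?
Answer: -17227727/1114617 - 11539*I*√185/1114617 ≈ -15.456 - 0.14081*I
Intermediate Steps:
Q(M) = 0 (Q(M) = -0*M = -½*0 = 0)
p = -1493 (p = -87 - 1406 = -1493)
n(A) = A + √(-185 + A)
(1665 + 21413)/(n(Q(2 - 1*(-7))) + p) = (1665 + 21413)/((0 + √(-185 + 0)) - 1493) = 23078/((0 + √(-185)) - 1493) = 23078/((0 + I*√185) - 1493) = 23078/(I*√185 - 1493) = 23078/(-1493 + I*√185)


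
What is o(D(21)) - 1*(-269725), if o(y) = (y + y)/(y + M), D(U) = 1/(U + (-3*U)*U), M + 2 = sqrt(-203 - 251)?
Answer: 209416820698935/776408641 + 2604*I*sqrt(454)/776408641 ≈ 2.6973e+5 + 7.1463e-5*I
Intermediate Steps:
M = -2 + I*sqrt(454) (M = -2 + sqrt(-203 - 251) = -2 + sqrt(-454) = -2 + I*sqrt(454) ≈ -2.0 + 21.307*I)
D(U) = 1/(U - 3*U**2)
o(y) = 2*y/(-2 + y + I*sqrt(454)) (o(y) = (y + y)/(y + (-2 + I*sqrt(454))) = (2*y)/(-2 + y + I*sqrt(454)) = 2*y/(-2 + y + I*sqrt(454)))
o(D(21)) - 1*(-269725) = 2*(-1/(21*(-1 + 3*21)))/(-2 - 1/(21*(-1 + 3*21)) + I*sqrt(454)) - 1*(-269725) = 2*(-1*1/21/(-1 + 63))/(-2 - 1*1/21/(-1 + 63) + I*sqrt(454)) + 269725 = 2*(-1*1/21/62)/(-2 - 1*1/21/62 + I*sqrt(454)) + 269725 = 2*(-1*1/21*1/62)/(-2 - 1*1/21*1/62 + I*sqrt(454)) + 269725 = 2*(-1/1302)/(-2 - 1/1302 + I*sqrt(454)) + 269725 = 2*(-1/1302)/(-2605/1302 + I*sqrt(454)) + 269725 = -1/(651*(-2605/1302 + I*sqrt(454))) + 269725 = 269725 - 1/(651*(-2605/1302 + I*sqrt(454)))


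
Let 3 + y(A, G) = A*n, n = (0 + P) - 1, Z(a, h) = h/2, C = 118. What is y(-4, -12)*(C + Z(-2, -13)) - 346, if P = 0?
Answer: -469/2 ≈ -234.50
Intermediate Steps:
Z(a, h) = h/2 (Z(a, h) = h*(½) = h/2)
n = -1 (n = (0 + 0) - 1 = 0 - 1 = -1)
y(A, G) = -3 - A (y(A, G) = -3 + A*(-1) = -3 - A)
y(-4, -12)*(C + Z(-2, -13)) - 346 = (-3 - 1*(-4))*(118 + (½)*(-13)) - 346 = (-3 + 4)*(118 - 13/2) - 346 = 1*(223/2) - 346 = 223/2 - 346 = -469/2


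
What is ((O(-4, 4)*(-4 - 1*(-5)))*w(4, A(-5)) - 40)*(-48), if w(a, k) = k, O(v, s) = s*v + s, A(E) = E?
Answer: -960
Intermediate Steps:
O(v, s) = s + s*v
((O(-4, 4)*(-4 - 1*(-5)))*w(4, A(-5)) - 40)*(-48) = (((4*(1 - 4))*(-4 - 1*(-5)))*(-5) - 40)*(-48) = (((4*(-3))*(-4 + 5))*(-5) - 40)*(-48) = (-12*1*(-5) - 40)*(-48) = (-12*(-5) - 40)*(-48) = (60 - 40)*(-48) = 20*(-48) = -960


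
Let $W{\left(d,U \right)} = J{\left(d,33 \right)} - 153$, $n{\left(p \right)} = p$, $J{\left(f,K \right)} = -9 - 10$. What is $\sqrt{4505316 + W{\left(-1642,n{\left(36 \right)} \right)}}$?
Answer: $2 \sqrt{1126286} \approx 2122.5$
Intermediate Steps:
$J{\left(f,K \right)} = -19$
$W{\left(d,U \right)} = -172$ ($W{\left(d,U \right)} = -19 - 153 = -172$)
$\sqrt{4505316 + W{\left(-1642,n{\left(36 \right)} \right)}} = \sqrt{4505316 - 172} = \sqrt{4505144} = 2 \sqrt{1126286}$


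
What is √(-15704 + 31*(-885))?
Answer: I*√43139 ≈ 207.7*I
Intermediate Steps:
√(-15704 + 31*(-885)) = √(-15704 - 27435) = √(-43139) = I*√43139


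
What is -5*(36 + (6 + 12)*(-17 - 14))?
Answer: 2610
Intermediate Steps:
-5*(36 + (6 + 12)*(-17 - 14)) = -5*(36 + 18*(-31)) = -5*(36 - 558) = -5*(-522) = 2610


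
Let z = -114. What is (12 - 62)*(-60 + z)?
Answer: 8700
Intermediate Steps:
(12 - 62)*(-60 + z) = (12 - 62)*(-60 - 114) = -50*(-174) = 8700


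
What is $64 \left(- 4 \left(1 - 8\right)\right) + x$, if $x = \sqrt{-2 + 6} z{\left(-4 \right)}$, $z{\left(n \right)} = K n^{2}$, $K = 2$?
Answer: $1856$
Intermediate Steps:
$z{\left(n \right)} = 2 n^{2}$
$x = 64$ ($x = \sqrt{-2 + 6} \cdot 2 \left(-4\right)^{2} = \sqrt{4} \cdot 2 \cdot 16 = 2 \cdot 32 = 64$)
$64 \left(- 4 \left(1 - 8\right)\right) + x = 64 \left(- 4 \left(1 - 8\right)\right) + 64 = 64 \left(\left(-4\right) \left(-7\right)\right) + 64 = 64 \cdot 28 + 64 = 1792 + 64 = 1856$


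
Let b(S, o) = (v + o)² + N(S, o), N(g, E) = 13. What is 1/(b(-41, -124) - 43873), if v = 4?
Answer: -1/29460 ≈ -3.3944e-5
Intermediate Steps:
b(S, o) = 13 + (4 + o)² (b(S, o) = (4 + o)² + 13 = 13 + (4 + o)²)
1/(b(-41, -124) - 43873) = 1/((13 + (4 - 124)²) - 43873) = 1/((13 + (-120)²) - 43873) = 1/((13 + 14400) - 43873) = 1/(14413 - 43873) = 1/(-29460) = -1/29460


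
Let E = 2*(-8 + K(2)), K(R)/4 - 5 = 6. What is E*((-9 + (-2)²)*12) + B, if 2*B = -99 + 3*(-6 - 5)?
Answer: -4386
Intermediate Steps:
K(R) = 44 (K(R) = 20 + 4*6 = 20 + 24 = 44)
B = -66 (B = (-99 + 3*(-6 - 5))/2 = (-99 + 3*(-11))/2 = (-99 - 33)/2 = (½)*(-132) = -66)
E = 72 (E = 2*(-8 + 44) = 2*36 = 72)
E*((-9 + (-2)²)*12) + B = 72*((-9 + (-2)²)*12) - 66 = 72*((-9 + 4)*12) - 66 = 72*(-5*12) - 66 = 72*(-60) - 66 = -4320 - 66 = -4386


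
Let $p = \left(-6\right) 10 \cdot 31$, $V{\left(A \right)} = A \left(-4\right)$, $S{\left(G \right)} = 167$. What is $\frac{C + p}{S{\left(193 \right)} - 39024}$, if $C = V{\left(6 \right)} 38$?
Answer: $\frac{396}{5551} \approx 0.071339$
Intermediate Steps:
$V{\left(A \right)} = - 4 A$
$p = -1860$ ($p = \left(-60\right) 31 = -1860$)
$C = -912$ ($C = \left(-4\right) 6 \cdot 38 = \left(-24\right) 38 = -912$)
$\frac{C + p}{S{\left(193 \right)} - 39024} = \frac{-912 - 1860}{167 - 39024} = - \frac{2772}{-38857} = \left(-2772\right) \left(- \frac{1}{38857}\right) = \frac{396}{5551}$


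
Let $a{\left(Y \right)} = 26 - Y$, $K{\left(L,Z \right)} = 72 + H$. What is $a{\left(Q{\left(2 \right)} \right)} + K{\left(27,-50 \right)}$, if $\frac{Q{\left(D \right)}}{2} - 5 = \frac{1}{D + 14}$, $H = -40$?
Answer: $\frac{383}{8} \approx 47.875$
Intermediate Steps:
$K{\left(L,Z \right)} = 32$ ($K{\left(L,Z \right)} = 72 - 40 = 32$)
$Q{\left(D \right)} = 10 + \frac{2}{14 + D}$ ($Q{\left(D \right)} = 10 + \frac{2}{D + 14} = 10 + \frac{2}{14 + D}$)
$a{\left(Q{\left(2 \right)} \right)} + K{\left(27,-50 \right)} = \left(26 - \frac{2 \left(71 + 5 \cdot 2\right)}{14 + 2}\right) + 32 = \left(26 - \frac{2 \left(71 + 10\right)}{16}\right) + 32 = \left(26 - 2 \cdot \frac{1}{16} \cdot 81\right) + 32 = \left(26 - \frac{81}{8}\right) + 32 = \frac{127}{8} + 32 = \frac{383}{8}$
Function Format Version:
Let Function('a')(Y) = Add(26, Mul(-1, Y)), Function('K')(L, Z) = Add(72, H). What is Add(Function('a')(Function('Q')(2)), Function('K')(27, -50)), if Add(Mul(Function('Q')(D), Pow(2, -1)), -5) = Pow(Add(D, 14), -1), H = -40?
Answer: Rational(383, 8) ≈ 47.875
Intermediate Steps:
Function('K')(L, Z) = 32 (Function('K')(L, Z) = Add(72, -40) = 32)
Function('Q')(D) = Add(10, Mul(2, Pow(Add(14, D), -1))) (Function('Q')(D) = Add(10, Mul(2, Pow(Add(D, 14), -1))) = Add(10, Mul(2, Pow(Add(14, D), -1))))
Add(Function('a')(Function('Q')(2)), Function('K')(27, -50)) = Add(Add(26, Mul(-1, Mul(2, Pow(Add(14, 2), -1), Add(71, Mul(5, 2))))), 32) = Add(Add(26, Mul(-1, Mul(2, Pow(16, -1), Add(71, 10)))), 32) = Add(Add(26, Mul(-1, Mul(2, Rational(1, 16), 81))), 32) = Add(Add(26, Mul(-1, Rational(81, 8))), 32) = Add(Add(26, Rational(-81, 8)), 32) = Add(Rational(127, 8), 32) = Rational(383, 8)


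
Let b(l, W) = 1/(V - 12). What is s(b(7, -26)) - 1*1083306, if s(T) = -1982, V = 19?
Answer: -1085288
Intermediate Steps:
b(l, W) = ⅐ (b(l, W) = 1/(19 - 12) = 1/7 = ⅐)
s(b(7, -26)) - 1*1083306 = -1982 - 1*1083306 = -1982 - 1083306 = -1085288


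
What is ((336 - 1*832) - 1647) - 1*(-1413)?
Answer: -730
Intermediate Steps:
((336 - 1*832) - 1647) - 1*(-1413) = ((336 - 832) - 1647) + 1413 = (-496 - 1647) + 1413 = -2143 + 1413 = -730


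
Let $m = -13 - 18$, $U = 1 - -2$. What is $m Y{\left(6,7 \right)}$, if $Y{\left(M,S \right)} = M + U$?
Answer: $-279$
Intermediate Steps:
$U = 3$ ($U = 1 + 2 = 3$)
$Y{\left(M,S \right)} = 3 + M$ ($Y{\left(M,S \right)} = M + 3 = 3 + M$)
$m = -31$
$m Y{\left(6,7 \right)} = - 31 \left(3 + 6\right) = \left(-31\right) 9 = -279$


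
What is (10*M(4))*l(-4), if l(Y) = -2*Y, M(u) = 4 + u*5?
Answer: 1920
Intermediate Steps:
M(u) = 4 + 5*u
(10*M(4))*l(-4) = (10*(4 + 5*4))*(-2*(-4)) = (10*(4 + 20))*8 = (10*24)*8 = 240*8 = 1920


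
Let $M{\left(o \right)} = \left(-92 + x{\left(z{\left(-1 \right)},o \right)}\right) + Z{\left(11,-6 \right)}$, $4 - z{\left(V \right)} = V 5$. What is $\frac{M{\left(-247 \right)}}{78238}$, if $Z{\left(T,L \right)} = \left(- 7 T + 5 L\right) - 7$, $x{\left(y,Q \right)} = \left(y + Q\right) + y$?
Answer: $- \frac{435}{78238} \approx -0.00556$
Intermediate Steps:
$z{\left(V \right)} = 4 - 5 V$ ($z{\left(V \right)} = 4 - V 5 = 4 - 5 V$)
$x{\left(y,Q \right)} = Q + 2 y$ ($x{\left(y,Q \right)} = \left(Q + y\right) + y = Q + 2 y$)
$Z{\left(T,L \right)} = -7 - 7 T + 5 L$
$M{\left(o \right)} = -188 + o$ ($M{\left(o \right)} = \left(-92 + \left(o + 2 \left(4 - -5\right)\right)\right) - 114 = \left(-92 + \left(o + 2 \left(4 + 5\right)\right)\right) - 114 = \left(-92 + \left(o + 2 \cdot 9\right)\right) - 114 = \left(-92 + \left(o + 18\right)\right) - 114 = \left(-92 + \left(18 + o\right)\right) - 114 = \left(-74 + o\right) - 114 = -188 + o$)
$\frac{M{\left(-247 \right)}}{78238} = \frac{-188 - 247}{78238} = \left(-435\right) \frac{1}{78238} = - \frac{435}{78238}$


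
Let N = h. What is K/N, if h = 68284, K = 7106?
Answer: 3553/34142 ≈ 0.10407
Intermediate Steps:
N = 68284
K/N = 7106/68284 = 7106*(1/68284) = 3553/34142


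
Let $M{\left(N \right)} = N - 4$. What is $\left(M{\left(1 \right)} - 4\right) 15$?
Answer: $-105$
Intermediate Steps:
$M{\left(N \right)} = -4 + N$ ($M{\left(N \right)} = N - 4 = -4 + N$)
$\left(M{\left(1 \right)} - 4\right) 15 = \left(\left(-4 + 1\right) - 4\right) 15 = \left(-3 - 4\right) 15 = \left(-7\right) 15 = -105$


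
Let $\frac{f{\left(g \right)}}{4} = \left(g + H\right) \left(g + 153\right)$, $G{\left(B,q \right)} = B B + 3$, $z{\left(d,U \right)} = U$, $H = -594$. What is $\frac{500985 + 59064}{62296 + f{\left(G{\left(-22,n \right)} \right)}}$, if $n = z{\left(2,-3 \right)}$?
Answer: $- \frac{80007}{30232} \approx -2.6464$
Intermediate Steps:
$n = -3$
$G{\left(B,q \right)} = 3 + B^{2}$ ($G{\left(B,q \right)} = B^{2} + 3 = 3 + B^{2}$)
$f{\left(g \right)} = 4 \left(-594 + g\right) \left(153 + g\right)$ ($f{\left(g \right)} = 4 \left(g - 594\right) \left(g + 153\right) = 4 \left(-594 + g\right) \left(153 + g\right)$)
$\frac{500985 + 59064}{62296 + f{\left(G{\left(-22,n \right)} \right)}} = \frac{500985 + 59064}{62296 - \left(363528 - 4 \left(3 + \left(-22\right)^{2}\right)^{2} + 1764 \left(3 + \left(-22\right)^{2}\right)\right)} = \frac{560049}{62296 - \left(363528 - 4 \left(3 + 484\right)^{2} + 1764 \left(3 + 484\right)\right)} = \frac{560049}{62296 - \left(1222596 - 948676\right)} = \frac{560049}{62296 - 273920} = \frac{560049}{-211624} = 560049 \left(- \frac{1}{211624}\right) = - \frac{80007}{30232}$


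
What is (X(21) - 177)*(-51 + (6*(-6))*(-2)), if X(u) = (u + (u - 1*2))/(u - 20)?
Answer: -2877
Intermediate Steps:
X(u) = (-2 + 2*u)/(-20 + u) (X(u) = (u + (u - 2))/(-20 + u) = (u + (-2 + u))/(-20 + u) = (-2 + 2*u)/(-20 + u))
(X(21) - 177)*(-51 + (6*(-6))*(-2)) = (2*(-1 + 21)/(-20 + 21) - 177)*(-51 + (6*(-6))*(-2)) = (2*20/1 - 177)*(-51 - 36*(-2)) = (2*1*20 - 177)*(-51 + 72) = (40 - 177)*21 = -137*21 = -2877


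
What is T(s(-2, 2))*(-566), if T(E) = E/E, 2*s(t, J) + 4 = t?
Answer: -566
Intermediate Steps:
s(t, J) = -2 + t/2
T(E) = 1
T(s(-2, 2))*(-566) = 1*(-566) = -566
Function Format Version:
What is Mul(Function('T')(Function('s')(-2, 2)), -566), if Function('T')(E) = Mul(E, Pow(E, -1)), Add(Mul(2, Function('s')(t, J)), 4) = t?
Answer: -566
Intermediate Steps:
Function('s')(t, J) = Add(-2, Mul(Rational(1, 2), t))
Function('T')(E) = 1
Mul(Function('T')(Function('s')(-2, 2)), -566) = Mul(1, -566) = -566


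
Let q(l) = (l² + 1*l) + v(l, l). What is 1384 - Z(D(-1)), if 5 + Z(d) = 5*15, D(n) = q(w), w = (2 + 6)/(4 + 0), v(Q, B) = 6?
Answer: 1314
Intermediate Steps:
w = 2 (w = 8/4 = 8*(¼) = 2)
q(l) = 6 + l + l² (q(l) = (l² + 1*l) + 6 = (l² + l) + 6 = (l + l²) + 6 = 6 + l + l²)
D(n) = 12 (D(n) = 6 + 2 + 2² = 6 + 2 + 4 = 12)
Z(d) = 70 (Z(d) = -5 + 5*15 = -5 + 75 = 70)
1384 - Z(D(-1)) = 1384 - 1*70 = 1384 - 70 = 1314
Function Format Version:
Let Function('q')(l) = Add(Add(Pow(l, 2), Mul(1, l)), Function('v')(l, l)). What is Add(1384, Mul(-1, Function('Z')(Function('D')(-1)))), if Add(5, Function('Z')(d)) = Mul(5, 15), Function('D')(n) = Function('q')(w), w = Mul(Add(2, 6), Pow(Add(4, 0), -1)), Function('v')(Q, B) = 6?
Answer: 1314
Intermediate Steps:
w = 2 (w = Mul(8, Pow(4, -1)) = Mul(8, Rational(1, 4)) = 2)
Function('q')(l) = Add(6, l, Pow(l, 2)) (Function('q')(l) = Add(Add(Pow(l, 2), Mul(1, l)), 6) = Add(Add(Pow(l, 2), l), 6) = Add(Add(l, Pow(l, 2)), 6) = Add(6, l, Pow(l, 2)))
Function('D')(n) = 12 (Function('D')(n) = Add(6, 2, Pow(2, 2)) = Add(6, 2, 4) = 12)
Function('Z')(d) = 70 (Function('Z')(d) = Add(-5, Mul(5, 15)) = Add(-5, 75) = 70)
Add(1384, Mul(-1, Function('Z')(Function('D')(-1)))) = Add(1384, Mul(-1, 70)) = Add(1384, -70) = 1314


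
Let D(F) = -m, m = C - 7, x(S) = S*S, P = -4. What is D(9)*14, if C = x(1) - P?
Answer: 28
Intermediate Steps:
x(S) = S²
C = 5 (C = 1² - 1*(-4) = 1 + 4 = 5)
m = -2 (m = 5 - 7 = -2)
D(F) = 2 (D(F) = -1*(-2) = 2)
D(9)*14 = 2*14 = 28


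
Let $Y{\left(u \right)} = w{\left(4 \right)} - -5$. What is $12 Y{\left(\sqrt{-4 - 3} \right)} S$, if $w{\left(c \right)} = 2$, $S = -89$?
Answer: $-7476$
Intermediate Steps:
$Y{\left(u \right)} = 7$ ($Y{\left(u \right)} = 2 - -5 = 2 + 5 = 7$)
$12 Y{\left(\sqrt{-4 - 3} \right)} S = 12 \cdot 7 \left(-89\right) = 84 \left(-89\right) = -7476$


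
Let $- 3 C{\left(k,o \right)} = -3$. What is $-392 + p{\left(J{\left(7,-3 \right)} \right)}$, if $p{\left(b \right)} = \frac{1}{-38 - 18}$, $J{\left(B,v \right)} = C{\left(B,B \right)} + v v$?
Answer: $- \frac{21953}{56} \approx -392.02$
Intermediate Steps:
$C{\left(k,o \right)} = 1$ ($C{\left(k,o \right)} = \left(- \frac{1}{3}\right) \left(-3\right) = 1$)
$J{\left(B,v \right)} = 1 + v^{2}$ ($J{\left(B,v \right)} = 1 + v v = 1 + v^{2}$)
$p{\left(b \right)} = - \frac{1}{56}$ ($p{\left(b \right)} = \frac{1}{-56} = - \frac{1}{56}$)
$-392 + p{\left(J{\left(7,-3 \right)} \right)} = -392 - \frac{1}{56} = - \frac{21953}{56}$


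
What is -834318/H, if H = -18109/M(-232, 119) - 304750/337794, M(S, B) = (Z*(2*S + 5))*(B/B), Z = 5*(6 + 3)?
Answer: 485095781444355/14791642 ≈ 3.2795e+7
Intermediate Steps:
Z = 45 (Z = 5*9 = 45)
M(S, B) = 225 + 90*S (M(S, B) = (45*(2*S + 5))*(B/B) = (45*(5 + 2*S))*1 = (225 + 90*S)*1 = 225 + 90*S)
H = -29583284/1162855845 (H = -18109/(225 + 90*(-232)) - 304750/337794 = -18109/(225 - 20880) - 304750*1/337794 = -18109/(-20655) - 152375/168897 = -18109*(-1/20655) - 152375/168897 = 18109/20655 - 152375/168897 = -29583284/1162855845 ≈ -0.025440)
-834318/H = -834318/(-29583284/1162855845) = -834318*(-1162855845/29583284) = 485095781444355/14791642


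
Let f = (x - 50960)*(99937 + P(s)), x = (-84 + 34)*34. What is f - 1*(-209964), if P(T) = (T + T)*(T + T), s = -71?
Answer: -6324308696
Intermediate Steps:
x = -1700 (x = -50*34 = -1700)
P(T) = 4*T² (P(T) = (2*T)*(2*T) = 4*T²)
f = -6324518660 (f = (-1700 - 50960)*(99937 + 4*(-71)²) = -52660*(99937 + 4*5041) = -52660*(99937 + 20164) = -52660*120101 = -6324518660)
f - 1*(-209964) = -6324518660 - 1*(-209964) = -6324518660 + 209964 = -6324308696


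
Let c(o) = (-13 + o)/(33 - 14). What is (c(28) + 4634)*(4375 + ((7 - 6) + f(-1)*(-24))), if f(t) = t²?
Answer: 383241472/19 ≈ 2.0171e+7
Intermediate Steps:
c(o) = -13/19 + o/19 (c(o) = (-13 + o)/19 = (-13 + o)*(1/19) = -13/19 + o/19)
(c(28) + 4634)*(4375 + ((7 - 6) + f(-1)*(-24))) = ((-13/19 + (1/19)*28) + 4634)*(4375 + ((7 - 6) + (-1)²*(-24))) = ((-13/19 + 28/19) + 4634)*(4375 + (1 + 1*(-24))) = (15/19 + 4634)*(4375 + (1 - 24)) = 88061*(4375 - 23)/19 = (88061/19)*4352 = 383241472/19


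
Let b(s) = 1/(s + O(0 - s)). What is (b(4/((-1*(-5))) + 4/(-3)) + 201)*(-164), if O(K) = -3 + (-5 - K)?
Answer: -1120161/34 ≈ -32946.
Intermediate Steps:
O(K) = -8 - K
b(s) = 1/(-8 + 2*s) (b(s) = 1/(s + (-8 - (0 - s))) = 1/(s + (-8 - (-1)*s)) = 1/(s + (-8 + s)) = 1/(-8 + 2*s))
(b(4/((-1*(-5))) + 4/(-3)) + 201)*(-164) = (1/(2*(-4 + (4/((-1*(-5))) + 4/(-3)))) + 201)*(-164) = (1/(2*(-4 + (4/5 + 4*(-⅓)))) + 201)*(-164) = (1/(2*(-4 + (4*(⅕) - 4/3))) + 201)*(-164) = (1/(2*(-4 + (⅘ - 4/3))) + 201)*(-164) = (1/(2*(-4 - 8/15)) + 201)*(-164) = (1/(2*(-68/15)) + 201)*(-164) = ((½)*(-15/68) + 201)*(-164) = (-15/136 + 201)*(-164) = (27321/136)*(-164) = -1120161/34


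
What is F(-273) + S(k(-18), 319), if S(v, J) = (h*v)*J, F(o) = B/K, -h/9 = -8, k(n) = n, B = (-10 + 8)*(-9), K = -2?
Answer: -413433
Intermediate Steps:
B = 18 (B = -2*(-9) = 18)
h = 72 (h = -9*(-8) = 72)
F(o) = -9 (F(o) = 18/(-2) = 18*(-1/2) = -9)
S(v, J) = 72*J*v (S(v, J) = (72*v)*J = 72*J*v)
F(-273) + S(k(-18), 319) = -9 + 72*319*(-18) = -9 - 413424 = -413433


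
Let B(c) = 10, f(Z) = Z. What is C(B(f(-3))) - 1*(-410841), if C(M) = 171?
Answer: 411012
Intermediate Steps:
C(B(f(-3))) - 1*(-410841) = 171 - 1*(-410841) = 171 + 410841 = 411012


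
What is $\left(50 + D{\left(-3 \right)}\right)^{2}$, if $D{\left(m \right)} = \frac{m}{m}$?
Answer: $2601$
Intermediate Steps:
$D{\left(m \right)} = 1$
$\left(50 + D{\left(-3 \right)}\right)^{2} = \left(50 + 1\right)^{2} = 51^{2} = 2601$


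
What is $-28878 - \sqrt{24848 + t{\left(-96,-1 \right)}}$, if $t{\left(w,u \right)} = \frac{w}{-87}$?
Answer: $-28878 - \frac{4 \sqrt{1306131}}{29} \approx -29036.0$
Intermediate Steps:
$t{\left(w,u \right)} = - \frac{w}{87}$ ($t{\left(w,u \right)} = w \left(- \frac{1}{87}\right) = - \frac{w}{87}$)
$-28878 - \sqrt{24848 + t{\left(-96,-1 \right)}} = -28878 - \sqrt{24848 - - \frac{32}{29}} = -28878 - \sqrt{24848 + \frac{32}{29}} = -28878 - \sqrt{\frac{720624}{29}} = -28878 - \frac{4 \sqrt{1306131}}{29}$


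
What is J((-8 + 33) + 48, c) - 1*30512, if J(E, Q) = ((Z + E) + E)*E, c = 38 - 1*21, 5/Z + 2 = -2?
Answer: -79781/4 ≈ -19945.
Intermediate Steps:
Z = -5/4 (Z = 5/(-2 - 2) = 5/(-4) = 5*(-1/4) = -5/4 ≈ -1.2500)
c = 17 (c = 38 - 21 = 17)
J(E, Q) = E*(-5/4 + 2*E) (J(E, Q) = ((-5/4 + E) + E)*E = (-5/4 + 2*E)*E = E*(-5/4 + 2*E))
J((-8 + 33) + 48, c) - 1*30512 = ((-8 + 33) + 48)*(-5 + 8*((-8 + 33) + 48))/4 - 1*30512 = (25 + 48)*(-5 + 8*(25 + 48))/4 - 30512 = (1/4)*73*(-5 + 8*73) - 30512 = (1/4)*73*(-5 + 584) - 30512 = (1/4)*73*579 - 30512 = 42267/4 - 30512 = -79781/4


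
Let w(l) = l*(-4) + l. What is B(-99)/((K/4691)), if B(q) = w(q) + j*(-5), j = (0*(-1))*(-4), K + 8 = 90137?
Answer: 464409/30043 ≈ 15.458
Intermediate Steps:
K = 90129 (K = -8 + 90137 = 90129)
w(l) = -3*l (w(l) = -4*l + l = -3*l)
j = 0 (j = 0*(-4) = 0)
B(q) = -3*q (B(q) = -3*q + 0*(-5) = -3*q + 0 = -3*q)
B(-99)/((K/4691)) = (-3*(-99))/((90129/4691)) = 297/((90129*(1/4691))) = 297/(90129/4691) = 297*(4691/90129) = 464409/30043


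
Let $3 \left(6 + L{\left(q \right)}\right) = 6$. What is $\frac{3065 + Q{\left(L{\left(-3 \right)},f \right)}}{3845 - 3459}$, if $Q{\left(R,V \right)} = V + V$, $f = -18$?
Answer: $\frac{3029}{386} \approx 7.8472$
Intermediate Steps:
$L{\left(q \right)} = -4$ ($L{\left(q \right)} = -6 + \frac{1}{3} \cdot 6 = -6 + 2 = -4$)
$Q{\left(R,V \right)} = 2 V$
$\frac{3065 + Q{\left(L{\left(-3 \right)},f \right)}}{3845 - 3459} = \frac{3065 + 2 \left(-18\right)}{3845 - 3459} = \frac{3065 - 36}{386} = 3029 \cdot \frac{1}{386} = \frac{3029}{386}$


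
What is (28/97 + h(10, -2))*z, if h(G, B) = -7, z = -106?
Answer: 69006/97 ≈ 711.40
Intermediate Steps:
(28/97 + h(10, -2))*z = (28/97 - 7)*(-106) = -651/97*(-106) = 69006/97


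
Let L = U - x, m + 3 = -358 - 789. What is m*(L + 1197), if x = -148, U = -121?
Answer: -1407600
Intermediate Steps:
m = -1150 (m = -3 + (-358 - 789) = -3 - 1147 = -1150)
L = 27 (L = -121 - 1*(-148) = -121 + 148 = 27)
m*(L + 1197) = -1150*(27 + 1197) = -1150*1224 = -1407600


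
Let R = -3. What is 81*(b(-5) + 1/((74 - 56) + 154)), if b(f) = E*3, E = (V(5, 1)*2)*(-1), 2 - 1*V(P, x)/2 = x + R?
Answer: -668655/172 ≈ -3887.5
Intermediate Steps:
V(P, x) = 10 - 2*x (V(P, x) = 4 - 2*(x - 3) = 4 - 2*(-3 + x) = 4 + (6 - 2*x) = 10 - 2*x)
E = -16 (E = ((10 - 2*1)*2)*(-1) = ((10 - 2)*2)*(-1) = (8*2)*(-1) = 16*(-1) = -16)
b(f) = -48 (b(f) = -16*3 = -48)
81*(b(-5) + 1/((74 - 56) + 154)) = 81*(-48 + 1/((74 - 56) + 154)) = 81*(-48 + 1/(18 + 154)) = 81*(-48 + 1/172) = 81*(-8255/172) = -668655/172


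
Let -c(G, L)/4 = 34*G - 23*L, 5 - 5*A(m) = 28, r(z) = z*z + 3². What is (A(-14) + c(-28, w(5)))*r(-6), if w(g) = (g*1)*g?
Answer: 274653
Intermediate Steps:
r(z) = 9 + z² (r(z) = z² + 9 = 9 + z²)
A(m) = -23/5 (A(m) = 1 - ⅕*28 = 1 - 28/5 = -23/5)
w(g) = g² (w(g) = g*g = g²)
c(G, L) = -136*G + 92*L (c(G, L) = -4*(34*G - 23*L) = -4*(-23*L + 34*G) = -136*G + 92*L)
(A(-14) + c(-28, w(5)))*r(-6) = (-23/5 + (-136*(-28) + 92*5²))*(9 + (-6)²) = (-23/5 + (3808 + 92*25))*(9 + 36) = (-23/5 + (3808 + 2300))*45 = (-23/5 + 6108)*45 = (30517/5)*45 = 274653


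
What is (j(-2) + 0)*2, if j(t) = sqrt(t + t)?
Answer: 4*I ≈ 4.0*I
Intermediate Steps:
j(t) = sqrt(2)*sqrt(t) (j(t) = sqrt(2*t) = sqrt(2)*sqrt(t))
(j(-2) + 0)*2 = (sqrt(2)*sqrt(-2) + 0)*2 = (sqrt(2)*(I*sqrt(2)) + 0)*2 = (2*I + 0)*2 = (2*I)*2 = 4*I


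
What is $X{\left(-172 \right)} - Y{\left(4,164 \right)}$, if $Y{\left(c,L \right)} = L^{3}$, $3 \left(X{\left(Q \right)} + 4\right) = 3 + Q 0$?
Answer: $-4410947$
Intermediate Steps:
$X{\left(Q \right)} = -3$ ($X{\left(Q \right)} = -4 + \frac{3 + Q 0}{3} = -4 + \frac{3 + 0}{3} = -4 + \frac{1}{3} \cdot 3 = -4 + 1 = -3$)
$X{\left(-172 \right)} - Y{\left(4,164 \right)} = -3 - 164^{3} = -3 - 4410944 = -4410947$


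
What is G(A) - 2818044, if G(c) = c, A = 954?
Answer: -2817090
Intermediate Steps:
G(A) - 2818044 = 954 - 2818044 = -2817090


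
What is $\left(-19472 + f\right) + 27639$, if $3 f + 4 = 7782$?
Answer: $\frac{32279}{3} \approx 10760.0$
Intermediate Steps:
$f = \frac{7778}{3}$ ($f = - \frac{4}{3} + \frac{1}{3} \cdot 7782 = - \frac{4}{3} + 2594 = \frac{7778}{3} \approx 2592.7$)
$\left(-19472 + f\right) + 27639 = \left(-19472 + \frac{7778}{3}\right) + 27639 = - \frac{50638}{3} + 27639 = \frac{32279}{3}$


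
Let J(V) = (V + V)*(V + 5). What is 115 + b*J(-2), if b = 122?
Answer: -1349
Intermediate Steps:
J(V) = 2*V*(5 + V) (J(V) = (2*V)*(5 + V) = 2*V*(5 + V))
115 + b*J(-2) = 115 + 122*(2*(-2)*(5 - 2)) = 115 + 122*(2*(-2)*3) = 115 + 122*(-12) = 115 - 1464 = -1349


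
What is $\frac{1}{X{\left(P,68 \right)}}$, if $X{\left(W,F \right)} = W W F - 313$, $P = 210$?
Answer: $\frac{1}{2998487} \approx 3.335 \cdot 10^{-7}$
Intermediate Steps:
$X{\left(W,F \right)} = -313 + F W^{2}$ ($X{\left(W,F \right)} = W^{2} F - 313 = F W^{2} - 313 = -313 + F W^{2}$)
$\frac{1}{X{\left(P,68 \right)}} = \frac{1}{-313 + 68 \cdot 210^{2}} = \frac{1}{-313 + 68 \cdot 44100} = \frac{1}{-313 + 2998800} = \frac{1}{2998487}$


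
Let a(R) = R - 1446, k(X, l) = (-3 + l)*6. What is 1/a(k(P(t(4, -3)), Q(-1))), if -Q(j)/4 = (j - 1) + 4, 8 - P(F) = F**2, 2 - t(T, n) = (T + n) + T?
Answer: -1/1512 ≈ -0.00066138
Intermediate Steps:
t(T, n) = 2 - n - 2*T (t(T, n) = 2 - ((T + n) + T) = 2 - (n + 2*T) = 2 + (-n - 2*T) = 2 - n - 2*T)
P(F) = 8 - F**2
Q(j) = -12 - 4*j (Q(j) = -4*((j - 1) + 4) = -4*((-1 + j) + 4) = -4*(3 + j) = -12 - 4*j)
k(X, l) = -18 + 6*l
a(R) = -1446 + R
1/a(k(P(t(4, -3)), Q(-1))) = 1/(-1446 + (-18 + 6*(-12 - 4*(-1)))) = 1/(-1446 + (-18 + 6*(-12 + 4))) = 1/(-1446 + (-18 + 6*(-8))) = 1/(-1446 + (-18 - 48)) = 1/(-1446 - 66) = 1/(-1512) = -1/1512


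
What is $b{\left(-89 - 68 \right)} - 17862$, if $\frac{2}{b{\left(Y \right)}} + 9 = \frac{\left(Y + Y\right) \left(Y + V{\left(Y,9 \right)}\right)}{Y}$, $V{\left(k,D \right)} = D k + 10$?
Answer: $- \frac{55890200}{3129} \approx -17862.0$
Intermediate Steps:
$V{\left(k,D \right)} = 10 + D k$
$b{\left(Y \right)} = \frac{2}{11 + 20 Y}$ ($b{\left(Y \right)} = \frac{2}{-9 + \frac{\left(Y + Y\right) \left(Y + \left(10 + 9 Y\right)\right)}{Y}} = \frac{2}{-9 + \frac{2 Y \left(10 + 10 Y\right)}{Y}} = \frac{2}{-9 + \left(20 + 20 Y\right)} = \frac{2}{11 + 20 Y}$)
$b{\left(-89 - 68 \right)} - 17862 = \frac{2}{11 + 20 \left(-89 - 68\right)} - 17862 = \frac{2}{11 + 20 \left(-157\right)} - 17862 = \frac{2}{11 - 3140} - 17862 = \frac{2}{-3129} - 17862 = 2 \left(- \frac{1}{3129}\right) - 17862 = - \frac{2}{3129} - 17862 = - \frac{55890200}{3129}$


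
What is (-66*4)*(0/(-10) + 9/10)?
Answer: -1188/5 ≈ -237.60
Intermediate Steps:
(-66*4)*(0/(-10) + 9/10) = (-11*24)*(0*(-⅒) + 9*(⅒)) = -264*(0 + 9/10) = -264*9/10 = -1188/5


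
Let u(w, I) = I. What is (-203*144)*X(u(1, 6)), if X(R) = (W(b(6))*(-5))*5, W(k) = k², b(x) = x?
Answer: 26308800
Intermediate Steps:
X(R) = -900 (X(R) = (6²*(-5))*5 = (36*(-5))*5 = -180*5 = -900)
(-203*144)*X(u(1, 6)) = -203*144*(-900) = -29232*(-900) = 26308800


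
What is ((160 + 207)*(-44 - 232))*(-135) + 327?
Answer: 13674747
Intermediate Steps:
((160 + 207)*(-44 - 232))*(-135) + 327 = (367*(-276))*(-135) + 327 = -101292*(-135) + 327 = 13674420 + 327 = 13674747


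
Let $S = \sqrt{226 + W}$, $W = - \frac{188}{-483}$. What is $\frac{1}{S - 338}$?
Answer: $- \frac{81627}{27535253} - \frac{\sqrt{52814118}}{55070506} \approx -0.0030964$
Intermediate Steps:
$W = \frac{188}{483}$ ($W = \left(-188\right) \left(- \frac{1}{483}\right) = \frac{188}{483} \approx 0.38923$)
$S = \frac{\sqrt{52814118}}{483}$ ($S = \sqrt{226 + \frac{188}{483}} = \sqrt{\frac{109346}{483}} = \frac{\sqrt{52814118}}{483} \approx 15.046$)
$\frac{1}{S - 338} = \frac{1}{\frac{\sqrt{52814118}}{483} - 338} = \frac{1}{-338 + \frac{\sqrt{52814118}}{483}}$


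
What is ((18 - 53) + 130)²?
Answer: 9025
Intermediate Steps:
((18 - 53) + 130)² = (-35 + 130)² = 95² = 9025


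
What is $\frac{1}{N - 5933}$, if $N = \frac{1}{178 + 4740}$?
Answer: $- \frac{4918}{29178493} \approx -0.00016855$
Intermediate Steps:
$N = \frac{1}{4918} \approx 0.00020333$
$\frac{1}{N - 5933} = \frac{1}{\frac{1}{4918} - 5933} = \frac{1}{- \frac{29178493}{4918}} = - \frac{4918}{29178493}$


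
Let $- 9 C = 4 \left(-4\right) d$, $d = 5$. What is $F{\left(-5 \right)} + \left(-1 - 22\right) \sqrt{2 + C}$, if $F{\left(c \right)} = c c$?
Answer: $25 - \frac{161 \sqrt{2}}{3} \approx -50.896$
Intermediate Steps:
$C = \frac{80}{9}$ ($C = - \frac{4 \left(-4\right) 5}{9} = - \frac{\left(-16\right) 5}{9} = \left(- \frac{1}{9}\right) \left(-80\right) = \frac{80}{9} \approx 8.8889$)
$F{\left(c \right)} = c^{2}$
$F{\left(-5 \right)} + \left(-1 - 22\right) \sqrt{2 + C} = \left(-5\right)^{2} + \left(-1 - 22\right) \sqrt{2 + \frac{80}{9}} = 25 + \left(-1 - 22\right) \sqrt{\frac{98}{9}} = 25 - 23 \frac{7 \sqrt{2}}{3} = 25 - \frac{161 \sqrt{2}}{3}$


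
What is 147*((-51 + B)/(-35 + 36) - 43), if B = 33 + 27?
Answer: -4998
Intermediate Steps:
B = 60
147*((-51 + B)/(-35 + 36) - 43) = 147*((-51 + 60)/(-35 + 36) - 43) = 147*(9/1 - 43) = 147*(9*1 - 43) = 147*(9 - 43) = 147*(-34) = -4998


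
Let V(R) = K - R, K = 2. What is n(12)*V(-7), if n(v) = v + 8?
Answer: 180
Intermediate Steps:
n(v) = 8 + v
V(R) = 2 - R
n(12)*V(-7) = (8 + 12)*(2 - 1*(-7)) = 20*(2 + 7) = 20*9 = 180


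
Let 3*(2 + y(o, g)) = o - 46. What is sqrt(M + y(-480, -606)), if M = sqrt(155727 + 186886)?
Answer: sqrt(-1596 + 9*sqrt(342613))/3 ≈ 20.199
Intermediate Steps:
y(o, g) = -52/3 + o/3 (y(o, g) = -2 + (o - 46)/3 = -2 + (-46 + o)/3 = -2 + (-46/3 + o/3) = -52/3 + o/3)
M = sqrt(342613) ≈ 585.33
sqrt(M + y(-480, -606)) = sqrt(sqrt(342613) + (-52/3 + (1/3)*(-480))) = sqrt(sqrt(342613) + (-52/3 - 160)) = sqrt(sqrt(342613) - 532/3) = sqrt(-532/3 + sqrt(342613))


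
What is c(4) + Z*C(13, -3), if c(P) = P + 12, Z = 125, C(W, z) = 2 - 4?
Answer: -234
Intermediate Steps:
C(W, z) = -2
c(P) = 12 + P
c(4) + Z*C(13, -3) = (12 + 4) + 125*(-2) = 16 - 250 = -234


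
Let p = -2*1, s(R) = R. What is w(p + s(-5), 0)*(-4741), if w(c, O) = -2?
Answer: 9482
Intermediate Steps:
p = -2
w(p + s(-5), 0)*(-4741) = -2*(-4741) = 9482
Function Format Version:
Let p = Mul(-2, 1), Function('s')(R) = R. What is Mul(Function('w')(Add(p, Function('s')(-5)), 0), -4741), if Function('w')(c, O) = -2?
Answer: 9482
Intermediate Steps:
p = -2
Mul(Function('w')(Add(p, Function('s')(-5)), 0), -4741) = Mul(-2, -4741) = 9482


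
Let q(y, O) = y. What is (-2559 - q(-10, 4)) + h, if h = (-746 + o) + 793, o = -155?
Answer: -2657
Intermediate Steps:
h = -108 (h = (-746 - 155) + 793 = -901 + 793 = -108)
(-2559 - q(-10, 4)) + h = (-2559 - 1*(-10)) - 108 = (-2559 + 10) - 108 = -2549 - 108 = -2657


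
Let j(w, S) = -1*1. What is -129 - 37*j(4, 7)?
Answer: -92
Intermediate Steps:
j(w, S) = -1
-129 - 37*j(4, 7) = -129 - 37*(-1) = -129 + 37 = -92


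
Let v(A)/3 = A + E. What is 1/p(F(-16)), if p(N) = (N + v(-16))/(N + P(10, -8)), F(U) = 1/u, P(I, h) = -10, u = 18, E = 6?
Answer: 179/539 ≈ 0.33210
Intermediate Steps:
v(A) = 18 + 3*A (v(A) = 3*(A + 6) = 3*(6 + A) = 18 + 3*A)
F(U) = 1/18
p(N) = (-30 + N)/(-10 + N) (p(N) = (N + (18 + 3*(-16)))/(N - 10) = (N + (18 - 48))/(-10 + N) = (N - 30)/(-10 + N) = (-30 + N)/(-10 + N))
1/p(F(-16)) = 1/((-30 + 1/18)/(-10 + 1/18)) = 1/(-539/18/(-179/18)) = 1/(-18/179*(-539/18)) = 1/(539/179) = 179/539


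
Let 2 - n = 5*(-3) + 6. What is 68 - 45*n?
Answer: -427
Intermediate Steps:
n = 11 (n = 2 - (5*(-3) + 6) = 2 - (-15 + 6) = 2 - 1*(-9) = 2 + 9 = 11)
68 - 45*n = 68 - 45*11 = 68 - 495 = -427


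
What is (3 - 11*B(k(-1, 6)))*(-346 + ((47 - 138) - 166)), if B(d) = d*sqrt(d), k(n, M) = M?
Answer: -1809 + 39798*sqrt(6) ≈ 95676.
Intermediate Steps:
B(d) = d**(3/2)
(3 - 11*B(k(-1, 6)))*(-346 + ((47 - 138) - 166)) = (3 - 66*sqrt(6))*(-346 + ((47 - 138) - 166)) = (3 - 66*sqrt(6))*(-346 + (-91 - 166)) = (3 - 66*sqrt(6))*(-346 - 257) = (3 - 66*sqrt(6))*(-603) = -1809 + 39798*sqrt(6)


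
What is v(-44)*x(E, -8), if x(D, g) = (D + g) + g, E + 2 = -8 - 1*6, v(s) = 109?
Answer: -3488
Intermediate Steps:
E = -16 (E = -2 + (-8 - 1*6) = -2 + (-8 - 6) = -2 - 14 = -16)
x(D, g) = D + 2*g
v(-44)*x(E, -8) = 109*(-16 + 2*(-8)) = 109*(-16 - 16) = 109*(-32) = -3488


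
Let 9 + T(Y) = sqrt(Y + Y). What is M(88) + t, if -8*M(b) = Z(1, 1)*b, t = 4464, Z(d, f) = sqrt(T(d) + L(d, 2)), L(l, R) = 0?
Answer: 4464 - 11*sqrt(-9 + sqrt(2)) ≈ 4464.0 - 30.297*I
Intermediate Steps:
T(Y) = -9 + sqrt(2)*sqrt(Y) (T(Y) = -9 + sqrt(Y + Y) = -9 + sqrt(2*Y) = -9 + sqrt(2)*sqrt(Y))
Z(d, f) = sqrt(-9 + sqrt(2)*sqrt(d)) (Z(d, f) = sqrt((-9 + sqrt(2)*sqrt(d)) + 0) = sqrt(-9 + sqrt(2)*sqrt(d)))
M(b) = -b*sqrt(-9 + sqrt(2))/8 (M(b) = -sqrt(-9 + sqrt(2)*sqrt(1))*b/8 = -sqrt(-9 + sqrt(2)*1)*b/8 = -sqrt(-9 + sqrt(2))*b/8 = -b*sqrt(-9 + sqrt(2))/8)
M(88) + t = -1/8*I*88*sqrt(9 - sqrt(2)) + 4464 = -11*I*sqrt(9 - sqrt(2)) + 4464 = 4464 - 11*I*sqrt(9 - sqrt(2))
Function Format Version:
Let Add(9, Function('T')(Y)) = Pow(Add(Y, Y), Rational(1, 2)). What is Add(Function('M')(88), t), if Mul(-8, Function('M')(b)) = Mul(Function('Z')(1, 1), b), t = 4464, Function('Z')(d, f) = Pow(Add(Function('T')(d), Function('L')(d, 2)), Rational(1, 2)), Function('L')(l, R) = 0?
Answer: Add(4464, Mul(-11, Pow(Add(-9, Pow(2, Rational(1, 2))), Rational(1, 2)))) ≈ Add(4464.0, Mul(-30.297, I))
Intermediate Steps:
Function('T')(Y) = Add(-9, Mul(Pow(2, Rational(1, 2)), Pow(Y, Rational(1, 2)))) (Function('T')(Y) = Add(-9, Pow(Add(Y, Y), Rational(1, 2))) = Add(-9, Pow(Mul(2, Y), Rational(1, 2))) = Add(-9, Mul(Pow(2, Rational(1, 2)), Pow(Y, Rational(1, 2)))))
Function('Z')(d, f) = Pow(Add(-9, Mul(Pow(2, Rational(1, 2)), Pow(d, Rational(1, 2)))), Rational(1, 2)) (Function('Z')(d, f) = Pow(Add(Add(-9, Mul(Pow(2, Rational(1, 2)), Pow(d, Rational(1, 2)))), 0), Rational(1, 2)) = Pow(Add(-9, Mul(Pow(2, Rational(1, 2)), Pow(d, Rational(1, 2)))), Rational(1, 2)))
Function('M')(b) = Mul(Rational(-1, 8), b, Pow(Add(-9, Pow(2, Rational(1, 2))), Rational(1, 2))) (Function('M')(b) = Mul(Rational(-1, 8), Mul(Pow(Add(-9, Mul(Pow(2, Rational(1, 2)), Pow(1, Rational(1, 2)))), Rational(1, 2)), b)) = Mul(Rational(-1, 8), Mul(Pow(Add(-9, Mul(Pow(2, Rational(1, 2)), 1)), Rational(1, 2)), b)) = Mul(Rational(-1, 8), Mul(Pow(Add(-9, Pow(2, Rational(1, 2))), Rational(1, 2)), b)) = Mul(Rational(-1, 8), Mul(b, Pow(Add(-9, Pow(2, Rational(1, 2))), Rational(1, 2)))) = Mul(Rational(-1, 8), b, Pow(Add(-9, Pow(2, Rational(1, 2))), Rational(1, 2))))
Add(Function('M')(88), t) = Add(Mul(Rational(-1, 8), I, 88, Pow(Add(9, Mul(-1, Pow(2, Rational(1, 2)))), Rational(1, 2))), 4464) = Add(Mul(-11, I, Pow(Add(9, Mul(-1, Pow(2, Rational(1, 2)))), Rational(1, 2))), 4464) = Add(4464, Mul(-11, I, Pow(Add(9, Mul(-1, Pow(2, Rational(1, 2)))), Rational(1, 2))))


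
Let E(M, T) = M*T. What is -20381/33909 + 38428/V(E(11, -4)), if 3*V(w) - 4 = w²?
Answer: 10869736/184785 ≈ 58.824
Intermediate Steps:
V(w) = 4/3 + w²/3
-20381/33909 + 38428/V(E(11, -4)) = -20381/33909 + 38428/(4/3 + (11*(-4))²/3) = -20381*1/33909 + 38428/(4/3 + (⅓)*(-44)²) = -229/381 + 38428/(4/3 + (⅓)*1936) = -229/381 + 38428/(4/3 + 1936/3) = -229/381 + 38428/(1940/3) = -229/381 + 38428*(3/1940) = -229/381 + 28821/485 = 10869736/184785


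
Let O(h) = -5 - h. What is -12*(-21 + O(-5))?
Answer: 252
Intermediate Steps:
-12*(-21 + O(-5)) = -12*(-21 + (-5 - 1*(-5))) = -12*(-21 + (-5 + 5)) = -12*(-21 + 0) = -12*(-21) = 252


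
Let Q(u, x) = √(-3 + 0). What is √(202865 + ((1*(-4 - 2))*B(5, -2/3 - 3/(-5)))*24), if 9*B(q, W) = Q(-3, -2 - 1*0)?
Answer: √(202865 - 16*I*√3) ≈ 450.41 - 0.031*I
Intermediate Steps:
Q(u, x) = I*√3 (Q(u, x) = √(-3) = I*√3)
B(q, W) = I*√3/9 (B(q, W) = (I*√3)/9 = I*√3/9)
√(202865 + ((1*(-4 - 2))*B(5, -2/3 - 3/(-5)))*24) = √(202865 + ((1*(-4 - 2))*(I*√3/9))*24) = √(202865 + ((1*(-6))*(I*√3/9))*24) = √(202865 - 2*I*√3/3*24) = √(202865 - 16*I*√3)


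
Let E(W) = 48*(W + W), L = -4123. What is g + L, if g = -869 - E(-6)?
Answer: -4416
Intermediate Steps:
E(W) = 96*W (E(W) = 48*(2*W) = 96*W)
g = -293 (g = -869 - 96*(-6) = -869 - 1*(-576) = -869 + 576 = -293)
g + L = -293 - 4123 = -4416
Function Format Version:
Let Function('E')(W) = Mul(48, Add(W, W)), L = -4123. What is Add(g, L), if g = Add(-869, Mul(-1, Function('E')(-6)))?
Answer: -4416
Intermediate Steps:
Function('E')(W) = Mul(96, W) (Function('E')(W) = Mul(48, Mul(2, W)) = Mul(96, W))
g = -293 (g = Add(-869, Mul(-1, Mul(96, -6))) = Add(-869, Mul(-1, -576)) = Add(-869, 576) = -293)
Add(g, L) = Add(-293, -4123) = -4416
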